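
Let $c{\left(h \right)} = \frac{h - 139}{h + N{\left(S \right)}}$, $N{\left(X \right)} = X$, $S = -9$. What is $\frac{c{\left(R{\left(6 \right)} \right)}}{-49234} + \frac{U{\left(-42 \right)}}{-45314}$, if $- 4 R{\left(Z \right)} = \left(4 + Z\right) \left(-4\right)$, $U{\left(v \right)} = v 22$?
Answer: $\frac{25668861}{1115494738} \approx 0.023011$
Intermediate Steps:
$U{\left(v \right)} = 22 v$
$R{\left(Z \right)} = 4 + Z$ ($R{\left(Z \right)} = - \frac{\left(4 + Z\right) \left(-4\right)}{4} = - \frac{-16 - 4 Z}{4} = 4 + Z$)
$c{\left(h \right)} = \frac{-139 + h}{-9 + h}$ ($c{\left(h \right)} = \frac{h - 139}{h - 9} = \frac{-139 + h}{-9 + h}$)
$\frac{c{\left(R{\left(6 \right)} \right)}}{-49234} + \frac{U{\left(-42 \right)}}{-45314} = \frac{\frac{1}{-9 + \left(4 + 6\right)} \left(-139 + \left(4 + 6\right)\right)}{-49234} + \frac{22 \left(-42\right)}{-45314} = \frac{-139 + 10}{-9 + 10} \left(- \frac{1}{49234}\right) - - \frac{462}{22657} = 1^{-1} \left(-129\right) \left(- \frac{1}{49234}\right) + \frac{462}{22657} = 1 \left(-129\right) \left(- \frac{1}{49234}\right) + \frac{462}{22657} = \left(-129\right) \left(- \frac{1}{49234}\right) + \frac{462}{22657} = \frac{129}{49234} + \frac{462}{22657} = \frac{25668861}{1115494738}$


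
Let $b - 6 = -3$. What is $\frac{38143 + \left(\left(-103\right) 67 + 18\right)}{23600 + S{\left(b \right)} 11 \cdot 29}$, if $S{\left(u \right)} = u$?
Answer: $\frac{31260}{24557} \approx 1.273$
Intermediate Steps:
$b = 3$ ($b = 6 - 3 = 3$)
$\frac{38143 + \left(\left(-103\right) 67 + 18\right)}{23600 + S{\left(b \right)} 11 \cdot 29} = \frac{38143 + \left(\left(-103\right) 67 + 18\right)}{23600 + 3 \cdot 11 \cdot 29} = \frac{38143 + \left(-6901 + 18\right)}{23600 + 33 \cdot 29} = \frac{38143 - 6883}{23600 + 957} = \frac{31260}{24557}$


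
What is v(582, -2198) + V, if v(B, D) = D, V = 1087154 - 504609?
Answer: 580347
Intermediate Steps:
V = 582545
v(582, -2198) + V = -2198 + 582545 = 580347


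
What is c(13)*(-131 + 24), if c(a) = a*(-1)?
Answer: 1391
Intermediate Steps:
c(a) = -a
c(13)*(-131 + 24) = (-1*13)*(-131 + 24) = -13*(-107) = 1391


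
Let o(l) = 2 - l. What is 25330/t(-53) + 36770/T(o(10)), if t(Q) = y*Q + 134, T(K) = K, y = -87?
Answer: -17427101/3796 ≈ -4590.9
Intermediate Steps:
t(Q) = 134 - 87*Q (t(Q) = -87*Q + 134 = 134 - 87*Q)
25330/t(-53) + 36770/T(o(10)) = 25330/(134 - 87*(-53)) + 36770/(2 - 1*10) = 25330/(134 + 4611) + 36770/(2 - 10) = 25330/4745 + 36770/(-8) = 25330*(1/4745) + 36770*(-1/8) = 5066/949 - 18385/4 = -17427101/3796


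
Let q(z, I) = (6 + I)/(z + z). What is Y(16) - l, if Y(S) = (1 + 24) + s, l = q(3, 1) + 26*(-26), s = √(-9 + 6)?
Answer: 4199/6 + I*√3 ≈ 699.83 + 1.732*I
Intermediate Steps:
q(z, I) = (6 + I)/(2*z) (q(z, I) = (6 + I)/((2*z)) = (6 + I)*(1/(2*z)) = (6 + I)/(2*z))
s = I*√3 (s = √(-3) = I*√3 ≈ 1.732*I)
l = -4049/6 (l = (½)*(6 + 1)/3 + 26*(-26) = (½)*(⅓)*7 - 676 = 7/6 - 676 = -4049/6 ≈ -674.83)
Y(S) = 25 + I*√3 (Y(S) = (1 + 24) + I*√3 = 25 + I*√3)
Y(16) - l = (25 + I*√3) - 1*(-4049/6) = (25 + I*√3) + 4049/6 = 4199/6 + I*√3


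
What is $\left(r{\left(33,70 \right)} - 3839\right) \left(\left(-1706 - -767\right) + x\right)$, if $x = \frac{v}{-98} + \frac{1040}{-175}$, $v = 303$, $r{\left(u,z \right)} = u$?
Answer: $\frac{884013911}{245} \approx 3.6082 \cdot 10^{6}$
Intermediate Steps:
$x = - \frac{4427}{490}$ ($x = \frac{303}{-98} + \frac{1040}{-175} = 303 \left(- \frac{1}{98}\right) + 1040 \left(- \frac{1}{175}\right) = - \frac{303}{98} - \frac{208}{35} = - \frac{4427}{490} \approx -9.0347$)
$\left(r{\left(33,70 \right)} - 3839\right) \left(\left(-1706 - -767\right) + x\right) = \left(33 - 3839\right) \left(\left(-1706 - -767\right) - \frac{4427}{490}\right) = - 3806 \left(\left(-1706 + 767\right) - \frac{4427}{490}\right) = - 3806 \left(-939 - \frac{4427}{490}\right) = \left(-3806\right) \left(- \frac{464537}{490}\right) = \frac{884013911}{245}$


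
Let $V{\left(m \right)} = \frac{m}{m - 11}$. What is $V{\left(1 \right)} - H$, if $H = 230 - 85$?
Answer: $- \frac{1451}{10} \approx -145.1$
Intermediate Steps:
$H = 145$ ($H = 230 - 85 = 145$)
$V{\left(m \right)} = \frac{m}{-11 + m}$ ($V{\left(m \right)} = \frac{m}{m - 11} = \frac{m}{-11 + m}$)
$V{\left(1 \right)} - H = 1 \frac{1}{-11 + 1} - 145 = 1 \frac{1}{-10} - 145 = 1 \left(- \frac{1}{10}\right) - 145 = - \frac{1}{10} - 145 = - \frac{1451}{10}$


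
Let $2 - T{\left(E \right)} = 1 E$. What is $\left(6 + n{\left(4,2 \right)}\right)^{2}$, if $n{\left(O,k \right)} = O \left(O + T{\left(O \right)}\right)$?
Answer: $196$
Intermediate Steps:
$T{\left(E \right)} = 2 - E$ ($T{\left(E \right)} = 2 - 1 E = 2 - E$)
$n{\left(O,k \right)} = 2 O$ ($n{\left(O,k \right)} = O \left(O - \left(-2 + O\right)\right) = O 2 = 2 O$)
$\left(6 + n{\left(4,2 \right)}\right)^{2} = \left(6 + 2 \cdot 4\right)^{2} = \left(6 + 8\right)^{2} = 14^{2} = 196$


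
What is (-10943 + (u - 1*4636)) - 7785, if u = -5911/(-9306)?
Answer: -217419473/9306 ≈ -23363.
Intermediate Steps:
u = 5911/9306 (u = -5911*(-1/9306) = 5911/9306 ≈ 0.63518)
(-10943 + (u - 1*4636)) - 7785 = (-10943 + (5911/9306 - 1*4636)) - 7785 = (-10943 + (5911/9306 - 4636)) - 7785 = (-10943 - 43136705/9306) - 7785 = -144972263/9306 - 7785 = -217419473/9306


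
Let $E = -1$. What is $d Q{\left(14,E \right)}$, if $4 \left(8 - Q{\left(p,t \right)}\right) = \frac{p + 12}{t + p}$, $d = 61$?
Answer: $\frac{915}{2} \approx 457.5$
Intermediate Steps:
$Q{\left(p,t \right)} = 8 - \frac{12 + p}{4 \left(p + t\right)}$ ($Q{\left(p,t \right)} = 8 - \frac{\left(p + 12\right) \frac{1}{t + p}}{4} = 8 - \frac{\left(12 + p\right) \frac{1}{p + t}}{4} = 8 - \frac{\frac{1}{p + t} \left(12 + p\right)}{4} = 8 - \frac{12 + p}{4 \left(p + t\right)}$)
$d Q{\left(14,E \right)} = 61 \frac{-3 + 8 \left(-1\right) + \frac{31}{4} \cdot 14}{14 - 1} = 61 \frac{-3 - 8 + \frac{217}{2}}{13} = 61 \cdot \frac{1}{13} \cdot \frac{195}{2} = 61 \cdot \frac{15}{2} = \frac{915}{2}$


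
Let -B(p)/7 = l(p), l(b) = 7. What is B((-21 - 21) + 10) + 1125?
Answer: 1076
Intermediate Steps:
B(p) = -49 (B(p) = -7*7 = -49)
B((-21 - 21) + 10) + 1125 = -49 + 1125 = 1076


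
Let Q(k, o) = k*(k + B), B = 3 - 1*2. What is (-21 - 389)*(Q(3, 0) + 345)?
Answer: -146370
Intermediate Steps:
B = 1 (B = 3 - 2 = 1)
Q(k, o) = k*(1 + k) (Q(k, o) = k*(k + 1) = k*(1 + k))
(-21 - 389)*(Q(3, 0) + 345) = (-21 - 389)*(3*(1 + 3) + 345) = -410*(3*4 + 345) = -410*(12 + 345) = -410*357 = -146370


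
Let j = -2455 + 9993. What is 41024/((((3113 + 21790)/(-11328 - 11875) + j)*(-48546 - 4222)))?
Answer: -29746246/288375983839 ≈ -0.00010315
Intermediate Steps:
j = 7538
41024/((((3113 + 21790)/(-11328 - 11875) + j)*(-48546 - 4222))) = 41024/((((3113 + 21790)/(-11328 - 11875) + 7538)*(-48546 - 4222))) = 41024/(((24903/(-23203) + 7538)*(-52768))) = 41024/(((24903*(-1/23203) + 7538)*(-52768))) = 41024/(((-24903/23203 + 7538)*(-52768))) = 41024/(((174879311/23203)*(-52768))) = 41024/(-9228031482848/23203) = 41024*(-23203/9228031482848) = -29746246/288375983839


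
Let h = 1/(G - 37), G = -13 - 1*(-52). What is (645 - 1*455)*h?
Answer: 95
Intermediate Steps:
G = 39 (G = -13 + 52 = 39)
h = ½ (h = 1/(39 - 37) = 1/2 = ½ ≈ 0.50000)
(645 - 1*455)*h = (645 - 1*455)*(½) = (645 - 455)*(½) = 190*(½) = 95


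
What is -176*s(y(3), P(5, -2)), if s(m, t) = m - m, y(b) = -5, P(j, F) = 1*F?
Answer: 0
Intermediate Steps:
P(j, F) = F
s(m, t) = 0
-176*s(y(3), P(5, -2)) = -176*0 = 0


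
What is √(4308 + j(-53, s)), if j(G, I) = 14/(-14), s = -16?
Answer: √4307 ≈ 65.628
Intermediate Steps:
j(G, I) = -1 (j(G, I) = 14*(-1/14) = -1)
√(4308 + j(-53, s)) = √(4308 - 1) = √4307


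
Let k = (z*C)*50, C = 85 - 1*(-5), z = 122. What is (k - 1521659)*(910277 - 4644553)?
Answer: 3632177159884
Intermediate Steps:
C = 90 (C = 85 + 5 = 90)
k = 549000 (k = (122*90)*50 = 10980*50 = 549000)
(k - 1521659)*(910277 - 4644553) = (549000 - 1521659)*(910277 - 4644553) = -972659*(-3734276) = 3632177159884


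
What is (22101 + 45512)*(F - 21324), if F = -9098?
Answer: -2056922686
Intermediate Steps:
(22101 + 45512)*(F - 21324) = (22101 + 45512)*(-9098 - 21324) = 67613*(-30422) = -2056922686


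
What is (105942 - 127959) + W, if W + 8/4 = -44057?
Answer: -66076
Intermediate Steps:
W = -44059 (W = -2 - 44057 = -44059)
(105942 - 127959) + W = (105942 - 127959) - 44059 = -22017 - 44059 = -66076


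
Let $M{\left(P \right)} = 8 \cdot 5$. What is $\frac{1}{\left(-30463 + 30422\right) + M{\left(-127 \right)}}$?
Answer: $-1$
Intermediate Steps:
$M{\left(P \right)} = 40$
$\frac{1}{\left(-30463 + 30422\right) + M{\left(-127 \right)}} = \frac{1}{\left(-30463 + 30422\right) + 40} = \frac{1}{-41 + 40} = \frac{1}{-1} = -1$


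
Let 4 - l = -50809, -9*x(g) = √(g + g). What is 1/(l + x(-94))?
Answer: 4115853/209138838677 + 18*I*√47/209138838677 ≈ 1.968e-5 + 5.9005e-10*I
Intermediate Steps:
x(g) = -√2*√g/9 (x(g) = -√(g + g)/9 = -√2*√g/9)
l = 50813 (l = 4 - 1*(-50809) = 4 + 50809 = 50813)
1/(l + x(-94)) = 1/(50813 - √2*√(-94)/9) = 1/(50813 - √2*I*√94/9) = 1/(50813 - 2*I*√47/9)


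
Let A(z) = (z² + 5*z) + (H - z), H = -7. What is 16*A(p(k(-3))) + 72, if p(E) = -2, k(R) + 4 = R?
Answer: -104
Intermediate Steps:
k(R) = -4 + R
A(z) = -7 + z² + 4*z (A(z) = (z² + 5*z) + (-7 - z) = -7 + z² + 4*z)
16*A(p(k(-3))) + 72 = 16*(-7 + (-2)² + 4*(-2)) + 72 = 16*(-7 + 4 - 8) + 72 = 16*(-11) + 72 = -176 + 72 = -104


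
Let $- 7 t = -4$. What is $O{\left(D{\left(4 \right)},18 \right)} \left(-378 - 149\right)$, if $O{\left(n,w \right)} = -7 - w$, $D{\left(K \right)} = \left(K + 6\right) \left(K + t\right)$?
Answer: $13175$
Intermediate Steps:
$t = \frac{4}{7}$ ($t = \left(- \frac{1}{7}\right) \left(-4\right) = \frac{4}{7} \approx 0.57143$)
$D{\left(K \right)} = \left(6 + K\right) \left(\frac{4}{7} + K\right)$ ($D{\left(K \right)} = \left(K + 6\right) \left(K + \frac{4}{7}\right) = \left(6 + K\right) \left(\frac{4}{7} + K\right)$)
$O{\left(D{\left(4 \right)},18 \right)} \left(-378 - 149\right) = \left(-7 - 18\right) \left(-378 - 149\right) = \left(-7 - 18\right) \left(-527\right) = \left(-25\right) \left(-527\right) = 13175$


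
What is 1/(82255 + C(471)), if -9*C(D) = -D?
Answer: 3/246922 ≈ 1.2150e-5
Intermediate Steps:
C(D) = D/9 (C(D) = -(-1)*D/9 = D/9)
1/(82255 + C(471)) = 1/(82255 + (1/9)*471) = 1/(82255 + 157/3) = 1/(246922/3) = 3/246922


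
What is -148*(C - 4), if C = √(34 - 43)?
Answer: 592 - 444*I ≈ 592.0 - 444.0*I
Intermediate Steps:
C = 3*I (C = √(-9) = 3*I ≈ 3.0*I)
-148*(C - 4) = -148*(3*I - 4) = -148*(-4 + 3*I) = 592 - 444*I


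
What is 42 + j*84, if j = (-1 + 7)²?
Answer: 3066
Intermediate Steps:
j = 36 (j = 6² = 36)
42 + j*84 = 42 + 36*84 = 42 + 3024 = 3066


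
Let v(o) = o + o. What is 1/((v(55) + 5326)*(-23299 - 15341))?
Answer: -1/210047040 ≈ -4.7608e-9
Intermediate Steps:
v(o) = 2*o
1/((v(55) + 5326)*(-23299 - 15341)) = 1/((2*55 + 5326)*(-23299 - 15341)) = 1/((110 + 5326)*(-38640)) = 1/(5436*(-38640)) = 1/(-210047040) = -1/210047040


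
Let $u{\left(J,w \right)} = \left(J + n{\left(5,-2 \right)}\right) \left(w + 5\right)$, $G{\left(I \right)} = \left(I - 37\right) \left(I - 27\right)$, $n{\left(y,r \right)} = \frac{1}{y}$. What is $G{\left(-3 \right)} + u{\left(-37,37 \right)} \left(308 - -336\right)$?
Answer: $- \frac{4970832}{5} \approx -9.9417 \cdot 10^{5}$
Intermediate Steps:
$G{\left(I \right)} = \left(-37 + I\right) \left(-27 + I\right)$
$u{\left(J,w \right)} = \left(5 + w\right) \left(\frac{1}{5} + J\right)$ ($u{\left(J,w \right)} = \left(J + \frac{1}{5}\right) \left(w + 5\right) = \left(J + \frac{1}{5}\right) \left(5 + w\right) = \left(\frac{1}{5} + J\right) \left(5 + w\right) = \left(5 + w\right) \left(\frac{1}{5} + J\right)$)
$G{\left(-3 \right)} + u{\left(-37,37 \right)} \left(308 - -336\right) = \left(999 + \left(-3\right)^{2} - -192\right) + \left(1 + 5 \left(-37\right) + \frac{1}{5} \cdot 37 - 1369\right) \left(308 - -336\right) = \left(999 + 9 + 192\right) + \left(1 - 185 + \frac{37}{5} - 1369\right) \left(308 + 336\right) = 1200 - \frac{4976832}{5} = - \frac{4970832}{5}$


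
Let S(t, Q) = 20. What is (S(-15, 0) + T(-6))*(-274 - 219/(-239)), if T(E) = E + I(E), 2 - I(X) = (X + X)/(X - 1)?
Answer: -6526700/1673 ≈ -3901.2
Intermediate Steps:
I(X) = 2 - 2*X/(-1 + X) (I(X) = 2 - (X + X)/(X - 1) = 2 - 2*X/(-1 + X))
T(E) = E - 2/(-1 + E)
(S(-15, 0) + T(-6))*(-274 - 219/(-239)) = (20 + (-2 - 6*(-1 - 6))/(-1 - 6))*(-274 - 219/(-239)) = (20 + (-2 - 6*(-7))/(-7))*(-274 - 219*(-1/239)) = (20 - (-2 + 42)/7)*(-274 + 219/239) = (20 - ⅐*40)*(-65267/239) = (20 - 40/7)*(-65267/239) = (100/7)*(-65267/239) = -6526700/1673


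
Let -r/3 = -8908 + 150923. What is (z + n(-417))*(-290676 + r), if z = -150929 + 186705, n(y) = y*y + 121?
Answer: -150358031706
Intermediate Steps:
n(y) = 121 + y**2 (n(y) = y**2 + 121 = 121 + y**2)
r = -426045 (r = -3*(-8908 + 150923) = -3*142015 = -426045)
z = 35776
(z + n(-417))*(-290676 + r) = (35776 + (121 + (-417)**2))*(-290676 - 426045) = (35776 + (121 + 173889))*(-716721) = (35776 + 174010)*(-716721) = 209786*(-716721) = -150358031706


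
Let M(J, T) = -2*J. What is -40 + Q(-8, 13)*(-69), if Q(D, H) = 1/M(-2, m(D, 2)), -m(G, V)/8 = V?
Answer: -229/4 ≈ -57.250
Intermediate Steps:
m(G, V) = -8*V
Q(D, H) = ¼ (Q(D, H) = 1/(-2*(-2)) = 1/4 = ¼)
-40 + Q(-8, 13)*(-69) = -40 + (¼)*(-69) = -40 - 69/4 = -229/4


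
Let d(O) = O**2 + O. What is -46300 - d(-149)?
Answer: -68352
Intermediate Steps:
d(O) = O + O**2
-46300 - d(-149) = -46300 - (-149)*(1 - 149) = -46300 - (-149)*(-148) = -46300 - 1*22052 = -46300 - 22052 = -68352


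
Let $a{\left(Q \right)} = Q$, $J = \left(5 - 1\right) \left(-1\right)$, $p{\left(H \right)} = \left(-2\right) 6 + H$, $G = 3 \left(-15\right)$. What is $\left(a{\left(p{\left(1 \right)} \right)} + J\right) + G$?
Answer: $-60$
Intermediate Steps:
$G = -45$
$p{\left(H \right)} = -12 + H$
$J = -4$ ($J = 4 \left(-1\right) = -4$)
$\left(a{\left(p{\left(1 \right)} \right)} + J\right) + G = \left(\left(-12 + 1\right) - 4\right) - 45 = \left(-11 - 4\right) - 45 = -15 - 45 = -60$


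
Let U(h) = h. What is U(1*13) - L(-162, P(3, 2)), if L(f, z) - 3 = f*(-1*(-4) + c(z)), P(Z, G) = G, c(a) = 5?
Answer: 1468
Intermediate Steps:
L(f, z) = 3 + 9*f (L(f, z) = 3 + f*(-1*(-4) + 5) = 3 + f*(4 + 5) = 3 + f*9 = 3 + 9*f)
U(1*13) - L(-162, P(3, 2)) = 1*13 - (3 + 9*(-162)) = 13 - (3 - 1458) = 13 - 1*(-1455) = 13 + 1455 = 1468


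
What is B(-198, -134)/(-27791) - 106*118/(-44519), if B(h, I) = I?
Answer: 353575374/1237227529 ≈ 0.28578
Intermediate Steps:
B(-198, -134)/(-27791) - 106*118/(-44519) = -134/(-27791) - 106*118/(-44519) = -134*(-1/27791) - 12508*(-1/44519) = 134/27791 + 12508/44519 = 353575374/1237227529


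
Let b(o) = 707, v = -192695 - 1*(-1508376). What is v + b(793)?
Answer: 1316388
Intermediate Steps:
v = 1315681 (v = -192695 + 1508376 = 1315681)
v + b(793) = 1315681 + 707 = 1316388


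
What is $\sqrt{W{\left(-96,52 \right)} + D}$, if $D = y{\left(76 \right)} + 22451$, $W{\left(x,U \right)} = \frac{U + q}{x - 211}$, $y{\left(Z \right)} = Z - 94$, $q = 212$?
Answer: $\frac{\sqrt{2114206769}}{307} \approx 149.77$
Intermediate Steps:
$y{\left(Z \right)} = -94 + Z$
$W{\left(x,U \right)} = \frac{212 + U}{-211 + x}$ ($W{\left(x,U \right)} = \frac{U + 212}{x - 211} = \frac{212 + U}{-211 + x}$)
$D = 22433$ ($D = \left(-94 + 76\right) + 22451 = -18 + 22451 = 22433$)
$\sqrt{W{\left(-96,52 \right)} + D} = \sqrt{\frac{212 + 52}{-211 - 96} + 22433} = \sqrt{\frac{1}{-307} \cdot 264 + 22433} = \sqrt{\left(- \frac{1}{307}\right) 264 + 22433} = \sqrt{- \frac{264}{307} + 22433} = \sqrt{\frac{6886667}{307}} = \frac{\sqrt{2114206769}}{307}$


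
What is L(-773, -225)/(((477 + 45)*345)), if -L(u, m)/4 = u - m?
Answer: 1096/90045 ≈ 0.012172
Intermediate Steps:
L(u, m) = -4*u + 4*m (L(u, m) = -4*(u - m) = -4*u + 4*m)
L(-773, -225)/(((477 + 45)*345)) = (-4*(-773) + 4*(-225))/(((477 + 45)*345)) = (3092 - 900)/((522*345)) = 2192/180090 = 2192*(1/180090) = 1096/90045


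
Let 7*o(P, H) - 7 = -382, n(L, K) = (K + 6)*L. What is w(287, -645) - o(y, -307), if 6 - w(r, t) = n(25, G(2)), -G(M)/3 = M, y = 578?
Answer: 417/7 ≈ 59.571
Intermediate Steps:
G(M) = -3*M
n(L, K) = L*(6 + K) (n(L, K) = (6 + K)*L = L*(6 + K))
w(r, t) = 6 (w(r, t) = 6 - 25*(6 - 3*2) = 6 - 25*(6 - 6) = 6 - 25*0 = 6 - 1*0 = 6 + 0 = 6)
o(P, H) = -375/7 (o(P, H) = 1 + (⅐)*(-382) = 1 - 382/7 = -375/7)
w(287, -645) - o(y, -307) = 6 - 1*(-375/7) = 6 + 375/7 = 417/7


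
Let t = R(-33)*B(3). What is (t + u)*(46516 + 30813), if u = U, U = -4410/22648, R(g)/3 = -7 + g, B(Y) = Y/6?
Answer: -52710926205/11324 ≈ -4.6548e+6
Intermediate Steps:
B(Y) = Y/6 (B(Y) = Y*(1/6) = Y/6)
R(g) = -21 + 3*g (R(g) = 3*(-7 + g) = -21 + 3*g)
U = -2205/11324 (U = -4410*1/22648 = -2205/11324 ≈ -0.19472)
u = -2205/11324 ≈ -0.19472
t = -60 (t = (-21 + 3*(-33))*((1/6)*3) = (-21 - 99)*(1/2) = -120*1/2 = -60)
(t + u)*(46516 + 30813) = (-60 - 2205/11324)*(46516 + 30813) = -681645/11324*77329 = -52710926205/11324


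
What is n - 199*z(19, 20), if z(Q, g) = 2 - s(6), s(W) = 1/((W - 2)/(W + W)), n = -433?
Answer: -234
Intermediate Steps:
s(W) = 2*W/(-2 + W) (s(W) = 1/((-2 + W)/((2*W))) = 1/((-2 + W)*(1/(2*W))) = 1/((-2 + W)/(2*W)) = 2*W/(-2 + W))
z(Q, g) = -1 (z(Q, g) = 2 - 2*6/(-2 + 6) = 2 - 2*6/4 = 2 - 1*3 = 2 - 3 = -1)
n - 199*z(19, 20) = -433 - 199*(-1) = -433 + 199 = -234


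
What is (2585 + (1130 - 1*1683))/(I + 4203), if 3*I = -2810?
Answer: 6096/9799 ≈ 0.62210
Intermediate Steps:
I = -2810/3 (I = (⅓)*(-2810) = -2810/3 ≈ -936.67)
(2585 + (1130 - 1*1683))/(I + 4203) = (2585 + (1130 - 1*1683))/(-2810/3 + 4203) = (2585 + (1130 - 1683))/(9799/3) = (2585 - 553)*(3/9799) = 2032*(3/9799) = 6096/9799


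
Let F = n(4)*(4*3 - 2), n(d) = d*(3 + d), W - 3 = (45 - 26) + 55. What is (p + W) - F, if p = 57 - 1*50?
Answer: -196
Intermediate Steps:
W = 77 (W = 3 + ((45 - 26) + 55) = 3 + (19 + 55) = 3 + 74 = 77)
p = 7 (p = 57 - 50 = 7)
F = 280 (F = (4*(3 + 4))*(4*3 - 2) = (4*7)*(12 - 2) = 28*10 = 280)
(p + W) - F = (7 + 77) - 1*280 = 84 - 280 = -196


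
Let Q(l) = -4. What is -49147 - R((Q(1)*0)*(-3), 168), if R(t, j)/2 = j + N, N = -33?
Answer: -49417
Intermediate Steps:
R(t, j) = -66 + 2*j (R(t, j) = 2*(j - 33) = 2*(-33 + j) = -66 + 2*j)
-49147 - R((Q(1)*0)*(-3), 168) = -49147 - (-66 + 2*168) = -49147 - (-66 + 336) = -49147 - 1*270 = -49147 - 270 = -49417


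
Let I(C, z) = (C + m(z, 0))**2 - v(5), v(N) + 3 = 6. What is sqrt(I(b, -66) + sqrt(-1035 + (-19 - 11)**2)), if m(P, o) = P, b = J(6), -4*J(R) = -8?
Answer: sqrt(4093 + 3*I*sqrt(15)) ≈ 63.977 + 0.09081*I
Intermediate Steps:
J(R) = 2 (J(R) = -1/4*(-8) = 2)
b = 2
v(N) = 3 (v(N) = -3 + 6 = 3)
I(C, z) = -3 + (C + z)**2 (I(C, z) = (C + z)**2 - 1*3 = (C + z)**2 - 3 = -3 + (C + z)**2)
sqrt(I(b, -66) + sqrt(-1035 + (-19 - 11)**2)) = sqrt((-3 + (2 - 66)**2) + sqrt(-1035 + (-19 - 11)**2)) = sqrt((-3 + (-64)**2) + sqrt(-1035 + (-30)**2)) = sqrt((-3 + 4096) + sqrt(-1035 + 900)) = sqrt(4093 + sqrt(-135)) = sqrt(4093 + 3*I*sqrt(15))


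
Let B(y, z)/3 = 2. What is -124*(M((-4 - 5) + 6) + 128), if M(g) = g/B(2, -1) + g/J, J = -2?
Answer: -15996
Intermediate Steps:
B(y, z) = 6 (B(y, z) = 3*2 = 6)
M(g) = -g/3 (M(g) = g/6 + g/(-2) = g*(⅙) + g*(-½) = g/6 - g/2 = -g/3)
-124*(M((-4 - 5) + 6) + 128) = -124*(-((-4 - 5) + 6)/3 + 128) = -124*(-(-9 + 6)/3 + 128) = -124*(-⅓*(-3) + 128) = -124*(1 + 128) = -124*129 = -15996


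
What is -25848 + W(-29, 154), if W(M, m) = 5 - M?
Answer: -25814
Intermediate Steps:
-25848 + W(-29, 154) = -25848 + (5 - 1*(-29)) = -25848 + (5 + 29) = -25848 + 34 = -25814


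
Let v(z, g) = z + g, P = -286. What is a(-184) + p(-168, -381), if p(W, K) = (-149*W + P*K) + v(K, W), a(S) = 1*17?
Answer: 133466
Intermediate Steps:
v(z, g) = g + z
a(S) = 17
p(W, K) = -285*K - 148*W (p(W, K) = (-149*W - 286*K) + (W + K) = (-286*K - 149*W) + (K + W) = -285*K - 148*W)
a(-184) + p(-168, -381) = 17 + (-285*(-381) - 148*(-168)) = 17 + (108585 + 24864) = 17 + 133449 = 133466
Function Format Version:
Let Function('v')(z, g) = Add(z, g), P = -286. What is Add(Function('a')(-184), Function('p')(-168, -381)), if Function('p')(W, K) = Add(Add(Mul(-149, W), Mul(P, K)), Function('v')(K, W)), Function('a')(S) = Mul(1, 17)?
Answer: 133466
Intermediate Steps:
Function('v')(z, g) = Add(g, z)
Function('a')(S) = 17
Function('p')(W, K) = Add(Mul(-285, K), Mul(-148, W)) (Function('p')(W, K) = Add(Add(Mul(-149, W), Mul(-286, K)), Add(W, K)) = Add(Add(Mul(-286, K), Mul(-149, W)), Add(K, W)) = Add(Mul(-285, K), Mul(-148, W)))
Add(Function('a')(-184), Function('p')(-168, -381)) = Add(17, Add(Mul(-285, -381), Mul(-148, -168))) = Add(17, Add(108585, 24864)) = Add(17, 133449) = 133466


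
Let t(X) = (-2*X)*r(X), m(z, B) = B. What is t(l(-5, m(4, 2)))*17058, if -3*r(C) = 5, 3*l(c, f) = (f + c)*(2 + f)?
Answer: -227440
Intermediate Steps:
l(c, f) = (2 + f)*(c + f)/3 (l(c, f) = ((f + c)*(2 + f))/3 = ((c + f)*(2 + f))/3 = ((2 + f)*(c + f))/3 = (2 + f)*(c + f)/3)
r(C) = -5/3 (r(C) = -1/3*5 = -5/3)
t(X) = 10*X/3 (t(X) = -2*X*(-5/3) = 10*X/3)
t(l(-5, m(4, 2)))*17058 = (10*((1/3)*2**2 + (2/3)*(-5) + (2/3)*2 + (1/3)*(-5)*2)/3)*17058 = (10*((1/3)*4 - 10/3 + 4/3 - 10/3)/3)*17058 = (10*(4/3 - 10/3 + 4/3 - 10/3)/3)*17058 = ((10/3)*(-4))*17058 = -40/3*17058 = -227440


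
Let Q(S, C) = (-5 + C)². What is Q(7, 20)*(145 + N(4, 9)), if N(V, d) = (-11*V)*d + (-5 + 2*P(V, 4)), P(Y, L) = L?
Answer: -55800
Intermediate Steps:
N(V, d) = 3 - 11*V*d (N(V, d) = (-11*V)*d + (-5 + 2*4) = -11*V*d + (-5 + 8) = -11*V*d + 3 = 3 - 11*V*d)
Q(7, 20)*(145 + N(4, 9)) = (-5 + 20)²*(145 + (3 - 11*4*9)) = 15²*(145 + (3 - 396)) = 225*(145 - 393) = 225*(-248) = -55800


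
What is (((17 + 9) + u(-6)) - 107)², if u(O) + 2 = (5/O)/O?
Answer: 8898289/1296 ≈ 6866.0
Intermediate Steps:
u(O) = -2 + 5/O² (u(O) = -2 + (5/O)/O = -2 + 5/O²)
(((17 + 9) + u(-6)) - 107)² = (((17 + 9) + (-2 + 5/(-6)²)) - 107)² = ((26 + (-2 + 5*(1/36))) - 107)² = ((26 + (-2 + 5/36)) - 107)² = ((26 - 67/36) - 107)² = (869/36 - 107)² = (-2983/36)² = 8898289/1296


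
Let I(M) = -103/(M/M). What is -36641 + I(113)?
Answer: -36744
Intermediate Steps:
I(M) = -103 (I(M) = -103/1 = -103*1 = -103)
-36641 + I(113) = -36641 - 103 = -36744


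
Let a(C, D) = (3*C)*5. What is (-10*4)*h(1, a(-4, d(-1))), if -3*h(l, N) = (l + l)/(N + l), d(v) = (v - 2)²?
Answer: -80/177 ≈ -0.45198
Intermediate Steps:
d(v) = (-2 + v)²
a(C, D) = 15*C
h(l, N) = -2*l/(3*(N + l)) (h(l, N) = -(l + l)/(3*(N + l)) = -2*l/(3*(N + l)))
(-10*4)*h(1, a(-4, d(-1))) = (-10*4)*(-2*1/(3*(15*(-4)) + 3*1)) = -(-80)/(3*(-60) + 3) = -(-80)/(-180 + 3) = -(-80)/(-177) = -(-80)*(-1)/177 = -40*2/177 = -80/177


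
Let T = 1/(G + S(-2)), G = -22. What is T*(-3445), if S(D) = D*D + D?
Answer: 689/4 ≈ 172.25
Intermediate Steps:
S(D) = D + D**2 (S(D) = D**2 + D = D + D**2)
T = -1/20 (T = 1/(-22 - 2*(1 - 2)) = 1/(-22 - 2*(-1)) = 1/(-22 + 2) = 1/(-20) = -1/20 ≈ -0.050000)
T*(-3445) = -1/20*(-3445) = 689/4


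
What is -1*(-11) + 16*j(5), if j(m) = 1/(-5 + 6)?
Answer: 27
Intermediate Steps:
j(m) = 1 (j(m) = 1/1 = 1)
-1*(-11) + 16*j(5) = -1*(-11) + 16*1 = 11 + 16 = 27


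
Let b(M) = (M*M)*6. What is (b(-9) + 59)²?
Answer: 297025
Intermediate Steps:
b(M) = 6*M² (b(M) = M²*6 = 6*M²)
(b(-9) + 59)² = (6*(-9)² + 59)² = (6*81 + 59)² = (486 + 59)² = 545² = 297025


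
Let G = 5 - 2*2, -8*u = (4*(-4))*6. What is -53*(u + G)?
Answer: -689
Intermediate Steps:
u = 12 (u = -4*(-4)*6/8 = -(-2)*6 = -⅛*(-96) = 12)
G = 1 (G = 5 - 4 = 1)
-53*(u + G) = -53*(12 + 1) = -53*13 = -689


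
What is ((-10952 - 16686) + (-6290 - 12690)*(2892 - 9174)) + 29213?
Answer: 119233935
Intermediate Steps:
((-10952 - 16686) + (-6290 - 12690)*(2892 - 9174)) + 29213 = (-27638 - 18980*(-6282)) + 29213 = (-27638 + 119232360) + 29213 = 119204722 + 29213 = 119233935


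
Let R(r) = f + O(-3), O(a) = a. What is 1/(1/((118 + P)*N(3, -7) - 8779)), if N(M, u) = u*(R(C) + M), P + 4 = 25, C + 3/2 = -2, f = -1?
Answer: -7806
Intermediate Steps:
C = -7/2 (C = -3/2 - 2 = -7/2 ≈ -3.5000)
R(r) = -4 (R(r) = -1 - 3 = -4)
P = 21 (P = -4 + 25 = 21)
N(M, u) = u*(-4 + M)
1/(1/((118 + P)*N(3, -7) - 8779)) = 1/(1/((118 + 21)*(-7*(-4 + 3)) - 8779)) = 1/(1/(139*(-7*(-1)) - 8779)) = 1/(1/(139*7 - 8779)) = 1/(1/(973 - 8779)) = 1/(1/(-7806)) = 1/(-1/7806) = -7806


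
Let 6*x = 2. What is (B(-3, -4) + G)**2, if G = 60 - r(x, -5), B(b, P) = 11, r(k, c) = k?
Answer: 44944/9 ≈ 4993.8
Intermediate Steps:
x = 1/3 (x = (1/6)*2 = 1/3 ≈ 0.33333)
G = 179/3 (G = 60 - 1*1/3 = 60 - 1/3 = 179/3 ≈ 59.667)
(B(-3, -4) + G)**2 = (11 + 179/3)**2 = (212/3)**2 = 44944/9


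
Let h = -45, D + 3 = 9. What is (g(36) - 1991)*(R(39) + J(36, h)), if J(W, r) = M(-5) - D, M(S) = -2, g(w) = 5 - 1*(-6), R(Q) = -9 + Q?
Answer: -43560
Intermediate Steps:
D = 6 (D = -3 + 9 = 6)
g(w) = 11 (g(w) = 5 + 6 = 11)
J(W, r) = -8 (J(W, r) = -2 - 1*6 = -2 - 6 = -8)
(g(36) - 1991)*(R(39) + J(36, h)) = (11 - 1991)*((-9 + 39) - 8) = -1980*(30 - 8) = -1980*22 = -43560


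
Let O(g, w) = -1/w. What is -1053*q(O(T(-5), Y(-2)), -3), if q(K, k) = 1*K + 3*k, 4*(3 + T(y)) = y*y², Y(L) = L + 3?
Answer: 10530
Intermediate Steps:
Y(L) = 3 + L
T(y) = -3 + y³/4 (T(y) = -3 + (y*y²)/4 = -3 + y³/4)
q(K, k) = K + 3*k
-1053*q(O(T(-5), Y(-2)), -3) = -1053*(-1/(3 - 2) + 3*(-3)) = -1053*(-1/1 - 9) = -1053*(-1*1 - 9) = -1053*(-1 - 9) = -1053*(-10) = 10530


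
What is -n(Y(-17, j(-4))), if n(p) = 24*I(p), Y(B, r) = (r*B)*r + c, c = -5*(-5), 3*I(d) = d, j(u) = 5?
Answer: 3200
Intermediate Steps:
I(d) = d/3
c = 25
Y(B, r) = 25 + B*r² (Y(B, r) = (r*B)*r + 25 = (B*r)*r + 25 = B*r² + 25 = 25 + B*r²)
n(p) = 8*p (n(p) = 24*(p/3) = 8*p)
-n(Y(-17, j(-4))) = -8*(25 - 17*5²) = -8*(25 - 17*25) = -8*(25 - 425) = -8*(-400) = -1*(-3200) = 3200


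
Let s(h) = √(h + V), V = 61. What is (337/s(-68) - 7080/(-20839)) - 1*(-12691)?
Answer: 264474829/20839 - 337*I*√7/7 ≈ 12691.0 - 127.37*I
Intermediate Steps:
s(h) = √(61 + h) (s(h) = √(h + 61) = √(61 + h))
(337/s(-68) - 7080/(-20839)) - 1*(-12691) = (337/(√(61 - 68)) - 7080/(-20839)) - 1*(-12691) = (337/(√(-7)) - 7080*(-1/20839)) + 12691 = (337/((I*√7)) + 7080/20839) + 12691 = (337*(-I*√7/7) + 7080/20839) + 12691 = (-337*I*√7/7 + 7080/20839) + 12691 = (7080/20839 - 337*I*√7/7) + 12691 = 264474829/20839 - 337*I*√7/7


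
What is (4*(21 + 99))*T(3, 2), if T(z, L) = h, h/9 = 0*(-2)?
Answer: 0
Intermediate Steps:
h = 0 (h = 9*(0*(-2)) = 9*0 = 0)
T(z, L) = 0
(4*(21 + 99))*T(3, 2) = (4*(21 + 99))*0 = (4*120)*0 = 480*0 = 0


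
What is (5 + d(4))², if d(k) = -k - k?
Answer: 9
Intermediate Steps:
d(k) = -2*k
(5 + d(4))² = (5 - 2*4)² = (5 - 8)² = (-3)² = 9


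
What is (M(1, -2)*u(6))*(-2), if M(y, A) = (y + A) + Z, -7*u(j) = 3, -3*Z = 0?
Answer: -6/7 ≈ -0.85714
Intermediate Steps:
Z = 0 (Z = -⅓*0 = 0)
u(j) = -3/7 (u(j) = -⅐*3 = -3/7)
M(y, A) = A + y (M(y, A) = (y + A) + 0 = (A + y) + 0 = A + y)
(M(1, -2)*u(6))*(-2) = ((-2 + 1)*(-3/7))*(-2) = -1*(-3/7)*(-2) = (3/7)*(-2) = -6/7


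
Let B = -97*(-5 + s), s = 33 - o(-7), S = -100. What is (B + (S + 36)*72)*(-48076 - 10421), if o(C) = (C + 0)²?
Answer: 150395787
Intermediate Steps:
o(C) = C²
s = -16 (s = 33 - 1*(-7)² = 33 - 1*49 = 33 - 49 = -16)
B = 2037 (B = -97*(-5 - 16) = -97*(-21) = 2037)
(B + (S + 36)*72)*(-48076 - 10421) = (2037 + (-100 + 36)*72)*(-48076 - 10421) = (2037 - 64*72)*(-58497) = (2037 - 4608)*(-58497) = -2571*(-58497) = 150395787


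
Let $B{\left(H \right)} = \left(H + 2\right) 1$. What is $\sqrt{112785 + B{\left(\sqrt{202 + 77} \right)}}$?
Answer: $\sqrt{112787 + 3 \sqrt{31}} \approx 335.86$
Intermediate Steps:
$B{\left(H \right)} = 2 + H$ ($B{\left(H \right)} = \left(2 + H\right) 1 = 2 + H$)
$\sqrt{112785 + B{\left(\sqrt{202 + 77} \right)}} = \sqrt{112785 + \left(2 + \sqrt{202 + 77}\right)} = \sqrt{112785 + \left(2 + \sqrt{279}\right)} = \sqrt{112785 + \left(2 + 3 \sqrt{31}\right)} = \sqrt{112787 + 3 \sqrt{31}}$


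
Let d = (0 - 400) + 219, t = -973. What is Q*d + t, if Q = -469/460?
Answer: -362691/460 ≈ -788.46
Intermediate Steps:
Q = -469/460 (Q = -469*1/460 = -469/460 ≈ -1.0196)
d = -181 (d = -400 + 219 = -181)
Q*d + t = -469/460*(-181) - 973 = 84889/460 - 973 = -362691/460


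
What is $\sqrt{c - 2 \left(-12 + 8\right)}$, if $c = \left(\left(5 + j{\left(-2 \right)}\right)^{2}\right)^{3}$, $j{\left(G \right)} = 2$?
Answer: $3 \sqrt{13073} \approx 343.01$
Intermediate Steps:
$c = 117649$ ($c = \left(\left(5 + 2\right)^{2}\right)^{3} = \left(7^{2}\right)^{3} = 49^{3} = 117649$)
$\sqrt{c - 2 \left(-12 + 8\right)} = \sqrt{117649 - 2 \left(-12 + 8\right)} = \sqrt{117649 - -8} = \sqrt{117649 + 8} = \sqrt{117657} = 3 \sqrt{13073}$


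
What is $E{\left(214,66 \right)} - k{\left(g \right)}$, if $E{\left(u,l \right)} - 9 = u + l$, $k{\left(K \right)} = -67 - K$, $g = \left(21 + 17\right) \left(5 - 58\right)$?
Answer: $-1658$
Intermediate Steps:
$g = -2014$ ($g = 38 \left(-53\right) = -2014$)
$E{\left(u,l \right)} = 9 + l + u$ ($E{\left(u,l \right)} = 9 + \left(u + l\right) = 9 + \left(l + u\right) = 9 + l + u$)
$E{\left(214,66 \right)} - k{\left(g \right)} = \left(9 + 66 + 214\right) - \left(-67 - -2014\right) = 289 - \left(-67 + 2014\right) = 289 - 1947 = -1658$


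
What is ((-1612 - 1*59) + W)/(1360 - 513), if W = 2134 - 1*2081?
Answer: -1618/847 ≈ -1.9103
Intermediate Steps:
W = 53 (W = 2134 - 2081 = 53)
((-1612 - 1*59) + W)/(1360 - 513) = ((-1612 - 1*59) + 53)/(1360 - 513) = ((-1612 - 59) + 53)/847 = (-1671 + 53)*(1/847) = -1618*1/847 = -1618/847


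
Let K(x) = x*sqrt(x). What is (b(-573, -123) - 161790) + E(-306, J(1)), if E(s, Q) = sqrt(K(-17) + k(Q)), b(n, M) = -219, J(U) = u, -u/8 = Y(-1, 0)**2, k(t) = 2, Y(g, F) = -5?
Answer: -162009 + sqrt(2 - 17*I*sqrt(17)) ≈ -1.62e+5 - 5.8362*I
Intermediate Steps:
u = -200 (u = -8*(-5)**2 = -8*25 = -200)
K(x) = x**(3/2)
J(U) = -200
E(s, Q) = sqrt(2 - 17*I*sqrt(17)) (E(s, Q) = sqrt((-17)**(3/2) + 2) = sqrt(-17*I*sqrt(17) + 2) = sqrt(2 - 17*I*sqrt(17)))
(b(-573, -123) - 161790) + E(-306, J(1)) = (-219 - 161790) + sqrt(2 - 17*I*sqrt(17)) = -162009 + sqrt(2 - 17*I*sqrt(17))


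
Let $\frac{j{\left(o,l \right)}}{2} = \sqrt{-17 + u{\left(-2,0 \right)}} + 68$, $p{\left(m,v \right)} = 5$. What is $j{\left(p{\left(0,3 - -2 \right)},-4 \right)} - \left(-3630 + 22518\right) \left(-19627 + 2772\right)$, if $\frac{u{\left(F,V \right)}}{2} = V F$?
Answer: $318357376 + 2 i \sqrt{17} \approx 3.1836 \cdot 10^{8} + 8.2462 i$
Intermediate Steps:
$u{\left(F,V \right)} = 2 F V$ ($u{\left(F,V \right)} = 2 V F = 2 F V$)
$j{\left(o,l \right)} = 136 + 2 i \sqrt{17}$ ($j{\left(o,l \right)} = 2 \left(\sqrt{-17 + 2 \left(-2\right) 0} + 68\right) = 2 \left(\sqrt{-17 + 0} + 68\right) = 2 \left(\sqrt{-17} + 68\right) = 2 \left(i \sqrt{17} + 68\right) = 2 \left(68 + i \sqrt{17}\right) = 136 + 2 i \sqrt{17}$)
$j{\left(p{\left(0,3 - -2 \right)},-4 \right)} - \left(-3630 + 22518\right) \left(-19627 + 2772\right) = \left(136 + 2 i \sqrt{17}\right) - \left(-3630 + 22518\right) \left(-19627 + 2772\right) = \left(136 + 2 i \sqrt{17}\right) - 18888 \left(-16855\right) = \left(136 + 2 i \sqrt{17}\right) - -318357240 = \left(136 + 2 i \sqrt{17}\right) + 318357240 = 318357376 + 2 i \sqrt{17}$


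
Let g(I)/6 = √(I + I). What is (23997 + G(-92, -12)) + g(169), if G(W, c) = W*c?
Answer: 25101 + 78*√2 ≈ 25211.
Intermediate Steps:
g(I) = 6*√2*√I (g(I) = 6*√(I + I) = 6*√(2*I) = 6*(√2*√I) = 6*√2*√I)
(23997 + G(-92, -12)) + g(169) = (23997 - 92*(-12)) + 6*√2*√169 = (23997 + 1104) + 6*√2*13 = 25101 + 78*√2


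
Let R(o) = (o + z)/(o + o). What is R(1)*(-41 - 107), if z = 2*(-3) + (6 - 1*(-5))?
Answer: -444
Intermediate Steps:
z = 5 (z = -6 + (6 + 5) = -6 + 11 = 5)
R(o) = (5 + o)/(2*o) (R(o) = (o + 5)/(o + o) = (5 + o)/((2*o)) = (5 + o)*(1/(2*o)) = (5 + o)/(2*o))
R(1)*(-41 - 107) = ((1/2)*(5 + 1)/1)*(-41 - 107) = ((1/2)*1*6)*(-148) = 3*(-148) = -444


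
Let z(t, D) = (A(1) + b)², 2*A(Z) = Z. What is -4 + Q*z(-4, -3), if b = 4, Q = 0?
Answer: -4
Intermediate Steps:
A(Z) = Z/2
z(t, D) = 81/4 (z(t, D) = ((½)*1 + 4)² = (½ + 4)² = (9/2)² = 81/4)
-4 + Q*z(-4, -3) = -4 + 0*(81/4) = -4 + 0 = -4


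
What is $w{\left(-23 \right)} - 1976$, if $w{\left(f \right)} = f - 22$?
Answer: $-2021$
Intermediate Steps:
$w{\left(f \right)} = -22 + f$ ($w{\left(f \right)} = f - 22 = -22 + f$)
$w{\left(-23 \right)} - 1976 = \left(-22 - 23\right) - 1976 = -45 - 1976 = -2021$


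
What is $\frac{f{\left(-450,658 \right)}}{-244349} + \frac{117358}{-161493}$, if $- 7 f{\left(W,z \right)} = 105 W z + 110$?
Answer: $- \frac{5221614521864}{276224571399} \approx -18.904$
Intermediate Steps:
$f{\left(W,z \right)} = - \frac{110}{7} - 15 W z$ ($f{\left(W,z \right)} = - \frac{105 W z + 110}{7} = - \frac{110 + 105 W z}{7} = - \frac{110}{7} - 15 W z$)
$\frac{f{\left(-450,658 \right)}}{-244349} + \frac{117358}{-161493} = \frac{- \frac{110}{7} - \left(-6750\right) 658}{-244349} + \frac{117358}{-161493} = \left(- \frac{110}{7} + 4441500\right) \left(- \frac{1}{244349}\right) + 117358 \left(- \frac{1}{161493}\right) = \frac{31090390}{7} \left(- \frac{1}{244349}\right) - \frac{117358}{161493} = - \frac{31090390}{1710443} - \frac{117358}{161493} = - \frac{5221614521864}{276224571399}$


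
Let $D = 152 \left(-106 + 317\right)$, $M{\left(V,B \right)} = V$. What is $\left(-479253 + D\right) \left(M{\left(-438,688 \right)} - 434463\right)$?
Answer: $194479464081$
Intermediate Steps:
$D = 32072$ ($D = 152 \cdot 211 = 32072$)
$\left(-479253 + D\right) \left(M{\left(-438,688 \right)} - 434463\right) = \left(-479253 + 32072\right) \left(-438 - 434463\right) = \left(-447181\right) \left(-434901\right) = 194479464081$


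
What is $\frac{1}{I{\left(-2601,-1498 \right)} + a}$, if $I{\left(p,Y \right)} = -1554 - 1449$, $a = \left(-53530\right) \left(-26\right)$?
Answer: $\frac{1}{1388777} \approx 7.2006 \cdot 10^{-7}$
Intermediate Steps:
$a = 1391780$
$I{\left(p,Y \right)} = -3003$
$\frac{1}{I{\left(-2601,-1498 \right)} + a} = \frac{1}{-3003 + 1391780} = \frac{1}{1388777}$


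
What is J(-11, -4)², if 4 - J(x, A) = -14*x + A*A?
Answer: 27556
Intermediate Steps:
J(x, A) = 4 - A² + 14*x (J(x, A) = 4 - (-14*x + A*A) = 4 - (-14*x + A²) = 4 - (A² - 14*x) = 4 + (-A² + 14*x) = 4 - A² + 14*x)
J(-11, -4)² = (4 - 1*(-4)² + 14*(-11))² = (4 - 1*16 - 154)² = (4 - 16 - 154)² = (-166)² = 27556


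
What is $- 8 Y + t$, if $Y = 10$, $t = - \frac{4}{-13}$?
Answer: $- \frac{1036}{13} \approx -79.692$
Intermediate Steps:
$t = \frac{4}{13}$ ($t = \left(-4\right) \left(- \frac{1}{13}\right) = \frac{4}{13} \approx 0.30769$)
$- 8 Y + t = \left(-8\right) 10 + \frac{4}{13} = -80 + \frac{4}{13} = - \frac{1036}{13}$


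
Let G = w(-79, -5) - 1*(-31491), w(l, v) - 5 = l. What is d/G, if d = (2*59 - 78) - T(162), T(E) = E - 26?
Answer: -96/31417 ≈ -0.0030557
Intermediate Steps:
w(l, v) = 5 + l
T(E) = -26 + E
G = 31417 (G = (5 - 79) - 1*(-31491) = -74 + 31491 = 31417)
d = -96 (d = (2*59 - 78) - (-26 + 162) = (118 - 78) - 1*136 = 40 - 136 = -96)
d/G = -96/31417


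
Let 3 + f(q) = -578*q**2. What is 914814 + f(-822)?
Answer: -389630541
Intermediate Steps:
f(q) = -3 - 578*q**2
914814 + f(-822) = 914814 + (-3 - 578*(-822)**2) = 914814 + (-3 - 578*675684) = 914814 + (-3 - 390545352) = 914814 - 390545355 = -389630541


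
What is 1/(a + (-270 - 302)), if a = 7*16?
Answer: -1/460 ≈ -0.0021739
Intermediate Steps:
a = 112
1/(a + (-270 - 302)) = 1/(112 + (-270 - 302)) = 1/(112 - 572) = 1/(-460) = -1/460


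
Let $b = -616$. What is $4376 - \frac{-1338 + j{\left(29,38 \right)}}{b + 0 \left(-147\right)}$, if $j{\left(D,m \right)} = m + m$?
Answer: $\frac{1347177}{308} \approx 4374.0$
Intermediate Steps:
$j{\left(D,m \right)} = 2 m$
$4376 - \frac{-1338 + j{\left(29,38 \right)}}{b + 0 \left(-147\right)} = 4376 - \frac{-1338 + 2 \cdot 38}{-616 + 0 \left(-147\right)} = 4376 - \frac{-1338 + 76}{-616 + 0} = 4376 - - \frac{1262}{-616} = 4376 - \left(-1262\right) \left(- \frac{1}{616}\right) = 4376 - \frac{631}{308} = \frac{1347177}{308}$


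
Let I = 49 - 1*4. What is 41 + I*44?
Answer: 2021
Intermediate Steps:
I = 45 (I = 49 - 4 = 45)
41 + I*44 = 41 + 45*44 = 41 + 1980 = 2021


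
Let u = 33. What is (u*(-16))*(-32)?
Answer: 16896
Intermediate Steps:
(u*(-16))*(-32) = (33*(-16))*(-32) = -528*(-32) = 16896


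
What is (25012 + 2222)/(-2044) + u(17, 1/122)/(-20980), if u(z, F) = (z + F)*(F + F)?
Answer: -212606736037/15956808952 ≈ -13.324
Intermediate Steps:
u(z, F) = 2*F*(F + z) (u(z, F) = (F + z)*(2*F) = 2*F*(F + z))
(25012 + 2222)/(-2044) + u(17, 1/122)/(-20980) = (25012 + 2222)/(-2044) + (2*(1/122 + 17)/122)/(-20980) = 27234*(-1/2044) + (2*(1/122)*(1/122 + 17))*(-1/20980) = -13617/1022 + (2*(1/122)*(2075/122))*(-1/20980) = -13617/1022 + (2075/7442)*(-1/20980) = -13617/1022 - 415/31226632 = -212606736037/15956808952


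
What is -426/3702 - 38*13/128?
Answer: -156943/39488 ≈ -3.9744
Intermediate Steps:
-426/3702 - 38*13/128 = -426*1/3702 - 494*1/128 = -71/617 - 247/64 = -156943/39488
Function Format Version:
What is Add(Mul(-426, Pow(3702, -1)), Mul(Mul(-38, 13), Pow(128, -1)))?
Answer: Rational(-156943, 39488) ≈ -3.9744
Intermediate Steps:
Add(Mul(-426, Pow(3702, -1)), Mul(Mul(-38, 13), Pow(128, -1))) = Add(Mul(-426, Rational(1, 3702)), Mul(-494, Rational(1, 128))) = Add(Rational(-71, 617), Rational(-247, 64)) = Rational(-156943, 39488)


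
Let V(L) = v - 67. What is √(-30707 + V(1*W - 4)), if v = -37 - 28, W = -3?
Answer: I*√30839 ≈ 175.61*I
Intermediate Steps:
v = -65
V(L) = -132 (V(L) = -65 - 67 = -132)
√(-30707 + V(1*W - 4)) = √(-30707 - 132) = √(-30839) = I*√30839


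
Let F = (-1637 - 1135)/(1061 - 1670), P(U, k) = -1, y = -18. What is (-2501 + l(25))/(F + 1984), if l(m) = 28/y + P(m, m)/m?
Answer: -4082359/3243825 ≈ -1.2585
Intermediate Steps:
F = 132/29 (F = -2772/(-609) = -2772*(-1/609) = 132/29 ≈ 4.5517)
l(m) = -14/9 - 1/m (l(m) = 28/(-18) - 1/m = 28*(-1/18) - 1/m = -14/9 - 1/m)
(-2501 + l(25))/(F + 1984) = (-2501 + (-14/9 - 1/25))/(132/29 + 1984) = (-2501 + (-14/9 - 1*1/25))/(57668/29) = (-2501 + (-14/9 - 1/25))*(29/57668) = (-2501 - 359/225)*(29/57668) = -563084/225*29/57668 = -4082359/3243825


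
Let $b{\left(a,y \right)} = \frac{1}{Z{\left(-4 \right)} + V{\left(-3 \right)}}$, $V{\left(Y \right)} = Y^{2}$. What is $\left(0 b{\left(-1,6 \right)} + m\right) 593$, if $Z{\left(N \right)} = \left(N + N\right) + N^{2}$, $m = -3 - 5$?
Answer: $-4744$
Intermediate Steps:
$m = -8$ ($m = -3 - 5 = -8$)
$Z{\left(N \right)} = N^{2} + 2 N$ ($Z{\left(N \right)} = 2 N + N^{2} = N^{2} + 2 N$)
$b{\left(a,y \right)} = \frac{1}{17}$ ($b{\left(a,y \right)} = \frac{1}{- 4 \left(2 - 4\right) + \left(-3\right)^{2}} = \frac{1}{\left(-4\right) \left(-2\right) + 9} = \frac{1}{8 + 9} = \frac{1}{17}$)
$\left(0 b{\left(-1,6 \right)} + m\right) 593 = \left(0 \cdot \frac{1}{17} - 8\right) 593 = \left(0 - 8\right) 593 = \left(-8\right) 593 = -4744$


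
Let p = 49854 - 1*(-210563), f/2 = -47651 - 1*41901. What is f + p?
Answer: 81313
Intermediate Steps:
f = -179104 (f = 2*(-47651 - 1*41901) = 2*(-47651 - 41901) = 2*(-89552) = -179104)
p = 260417 (p = 49854 + 210563 = 260417)
f + p = -179104 + 260417 = 81313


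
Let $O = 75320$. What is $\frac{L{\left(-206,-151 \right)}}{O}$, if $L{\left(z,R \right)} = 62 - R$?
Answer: $\frac{213}{75320} \approx 0.0028279$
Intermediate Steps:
$\frac{L{\left(-206,-151 \right)}}{O} = \frac{62 - -151}{75320} = \left(62 + 151\right) \frac{1}{75320} = 213 \cdot \frac{1}{75320} = \frac{213}{75320}$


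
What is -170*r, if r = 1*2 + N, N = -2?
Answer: 0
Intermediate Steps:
r = 0 (r = 1*2 - 2 = 2 - 2 = 0)
-170*r = -170*0 = 0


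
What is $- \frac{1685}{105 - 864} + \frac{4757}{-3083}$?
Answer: $\frac{1584292}{2339997} \approx 0.67705$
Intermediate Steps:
$- \frac{1685}{105 - 864} + \frac{4757}{-3083} = - \frac{1685}{105 - 864} + 4757 \left(- \frac{1}{3083}\right) = - \frac{1685}{-759} - \frac{4757}{3083} = \left(-1685\right) \left(- \frac{1}{759}\right) - \frac{4757}{3083} = \frac{1685}{759} - \frac{4757}{3083} = \frac{1584292}{2339997}$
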